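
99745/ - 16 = -99745/16 = - 6234.06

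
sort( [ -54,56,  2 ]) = [ - 54,2,56] 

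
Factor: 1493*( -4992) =  -  7453056 = - 2^7*3^1 * 13^1*1493^1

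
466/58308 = 233/29154 = 0.01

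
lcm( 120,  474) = 9480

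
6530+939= 7469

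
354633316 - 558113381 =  - 203480065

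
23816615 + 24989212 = 48805827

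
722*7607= 5492254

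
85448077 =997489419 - 912041342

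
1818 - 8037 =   -  6219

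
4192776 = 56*74871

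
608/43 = 608/43= 14.14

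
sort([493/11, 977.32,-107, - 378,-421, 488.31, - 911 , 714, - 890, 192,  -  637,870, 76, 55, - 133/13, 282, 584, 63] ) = [ - 911, - 890,  -  637,-421,  -  378,  -  107, - 133/13, 493/11,  55,  63,76, 192,282, 488.31,584, 714, 870, 977.32]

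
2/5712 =1/2856 = 0.00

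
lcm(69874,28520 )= 1397480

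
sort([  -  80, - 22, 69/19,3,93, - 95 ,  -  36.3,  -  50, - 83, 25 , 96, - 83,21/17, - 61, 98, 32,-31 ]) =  [ - 95, - 83,-83,-80, - 61, - 50, - 36.3,-31, - 22, 21/17,3 , 69/19, 25, 32,93,96, 98] 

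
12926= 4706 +8220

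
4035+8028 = 12063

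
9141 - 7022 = 2119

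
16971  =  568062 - 551091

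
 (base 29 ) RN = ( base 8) 1446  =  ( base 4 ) 30212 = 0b1100100110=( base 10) 806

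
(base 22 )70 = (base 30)54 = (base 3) 12201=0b10011010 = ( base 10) 154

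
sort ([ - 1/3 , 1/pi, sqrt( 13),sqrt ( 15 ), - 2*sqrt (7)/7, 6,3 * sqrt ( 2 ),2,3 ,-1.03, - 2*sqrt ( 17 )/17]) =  [ -1.03, - 2*sqrt( 7)/7, -2*sqrt(17) /17, - 1/3,1/pi,2,3,  sqrt(13),sqrt( 15),3 * sqrt( 2),6]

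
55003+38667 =93670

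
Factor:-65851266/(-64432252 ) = 32925633/32216126= 2^(-1)*3^1*13^1 * 844247^1*16108063^( - 1)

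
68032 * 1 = 68032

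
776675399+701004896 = 1477680295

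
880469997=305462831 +575007166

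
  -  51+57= 6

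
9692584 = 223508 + 9469076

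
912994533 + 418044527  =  1331039060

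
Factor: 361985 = 5^1*13^1*5569^1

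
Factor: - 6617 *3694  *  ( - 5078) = 124122559444 = 2^2*13^1*509^1*1847^1*2539^1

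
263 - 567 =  - 304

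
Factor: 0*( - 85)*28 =0 = 0^1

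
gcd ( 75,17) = 1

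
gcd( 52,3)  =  1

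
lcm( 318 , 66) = 3498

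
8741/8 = 1092 +5/8= 1092.62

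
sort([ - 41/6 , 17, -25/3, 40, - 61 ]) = [ - 61, - 25/3, - 41/6, 17, 40]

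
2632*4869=12815208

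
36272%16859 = 2554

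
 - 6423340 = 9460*(-679)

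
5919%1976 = 1967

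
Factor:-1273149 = -3^2 * 141461^1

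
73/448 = 73/448 = 0.16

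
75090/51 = 25030/17 = 1472.35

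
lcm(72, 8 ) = 72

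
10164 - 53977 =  - 43813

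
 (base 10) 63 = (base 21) 30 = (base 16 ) 3F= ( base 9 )70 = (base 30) 23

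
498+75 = 573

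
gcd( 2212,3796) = 4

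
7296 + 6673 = 13969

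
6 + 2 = 8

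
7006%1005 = 976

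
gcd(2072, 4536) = 56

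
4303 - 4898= - 595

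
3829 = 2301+1528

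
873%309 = 255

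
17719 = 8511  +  9208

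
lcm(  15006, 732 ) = 30012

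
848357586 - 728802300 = 119555286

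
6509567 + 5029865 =11539432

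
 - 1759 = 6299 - 8058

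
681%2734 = 681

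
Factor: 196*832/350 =2^7 * 5^( - 2)*7^1*13^1 = 11648/25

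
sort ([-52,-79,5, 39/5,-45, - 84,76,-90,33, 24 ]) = [-90,-84,  -  79, - 52,-45, 5,39/5,24,33,76 ] 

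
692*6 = 4152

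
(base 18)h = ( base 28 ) h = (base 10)17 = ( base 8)21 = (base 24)h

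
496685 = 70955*7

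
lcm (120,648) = 3240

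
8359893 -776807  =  7583086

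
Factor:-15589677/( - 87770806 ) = 2^( - 1) * 3^1*23^( - 1 )*401^1*12959^1*1908061^( - 1)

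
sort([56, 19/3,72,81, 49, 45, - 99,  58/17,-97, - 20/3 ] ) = [-99, - 97,-20/3 , 58/17  ,  19/3,45, 49, 56,  72, 81]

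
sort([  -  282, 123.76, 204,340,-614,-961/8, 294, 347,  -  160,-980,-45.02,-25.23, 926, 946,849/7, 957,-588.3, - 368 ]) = [  -  980,-614 , - 588.3,-368,  -  282,-160,-961/8, - 45.02, - 25.23, 849/7, 123.76, 204 , 294, 340,347,926, 946, 957]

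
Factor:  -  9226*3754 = - 34634404 =-  2^2*7^1*659^1*1877^1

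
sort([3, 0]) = [0, 3 ] 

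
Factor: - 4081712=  - 2^4*255107^1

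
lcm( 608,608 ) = 608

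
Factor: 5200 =2^4*5^2*13^1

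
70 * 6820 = 477400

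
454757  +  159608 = 614365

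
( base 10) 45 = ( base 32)1d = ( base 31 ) 1e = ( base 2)101101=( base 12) 39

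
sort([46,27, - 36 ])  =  [ - 36,27, 46] 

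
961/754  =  961/754   =  1.27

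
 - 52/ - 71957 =52/71957 = 0.00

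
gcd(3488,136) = 8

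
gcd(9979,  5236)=17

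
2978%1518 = 1460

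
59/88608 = 59/88608=0.00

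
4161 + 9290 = 13451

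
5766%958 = 18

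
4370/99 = 44 + 14/99= 44.14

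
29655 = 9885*3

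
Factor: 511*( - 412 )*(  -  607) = 127792924 = 2^2* 7^1*73^1  *103^1 *607^1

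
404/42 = 202/21 = 9.62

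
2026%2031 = 2026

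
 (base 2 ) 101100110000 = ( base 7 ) 11231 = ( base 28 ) 3i8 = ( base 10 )2864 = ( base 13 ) 13C4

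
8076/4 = 2019 = 2019.00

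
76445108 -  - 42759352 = 119204460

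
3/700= 3/700= 0.00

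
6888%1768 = 1584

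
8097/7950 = 2699/2650=1.02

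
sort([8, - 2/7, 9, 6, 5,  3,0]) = [ -2/7 , 0,  3, 5, 6, 8,9]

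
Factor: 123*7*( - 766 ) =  - 2^1*3^1*7^1*41^1*383^1= - 659526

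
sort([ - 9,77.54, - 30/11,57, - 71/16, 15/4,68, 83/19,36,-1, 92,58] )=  [  -  9,-71/16, - 30/11, - 1 , 15/4,83/19,36,57, 58,68, 77.54,92]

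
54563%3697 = 2805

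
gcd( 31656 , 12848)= 8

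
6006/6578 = 21/23= 0.91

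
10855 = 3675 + 7180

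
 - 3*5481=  - 16443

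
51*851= 43401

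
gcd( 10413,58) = 1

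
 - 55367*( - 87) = 4816929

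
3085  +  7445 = 10530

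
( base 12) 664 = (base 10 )940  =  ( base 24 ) 1f4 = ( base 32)TC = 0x3ac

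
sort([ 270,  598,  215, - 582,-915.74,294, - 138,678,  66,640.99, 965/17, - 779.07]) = [ - 915.74, - 779.07, - 582, - 138, 965/17,66 , 215, 270 , 294 , 598,640.99, 678]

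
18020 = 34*530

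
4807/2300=2 + 9/100 = 2.09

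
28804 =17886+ 10918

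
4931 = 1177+3754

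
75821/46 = 75821/46 = 1648.28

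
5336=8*667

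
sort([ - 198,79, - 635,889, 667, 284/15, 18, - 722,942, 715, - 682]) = [ -722, - 682, - 635, - 198, 18 , 284/15,79, 667, 715, 889,942]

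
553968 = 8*69246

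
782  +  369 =1151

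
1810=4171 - 2361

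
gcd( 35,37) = 1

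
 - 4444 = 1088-5532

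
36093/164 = 220+13/164  =  220.08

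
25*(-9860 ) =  - 246500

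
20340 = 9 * 2260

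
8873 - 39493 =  - 30620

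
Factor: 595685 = 5^1*109^1*1093^1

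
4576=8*572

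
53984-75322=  - 21338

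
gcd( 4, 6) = 2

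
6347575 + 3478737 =9826312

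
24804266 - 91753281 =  - 66949015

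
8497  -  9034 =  - 537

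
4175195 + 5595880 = 9771075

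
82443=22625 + 59818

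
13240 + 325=13565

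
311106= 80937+230169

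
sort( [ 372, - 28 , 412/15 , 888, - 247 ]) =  [ -247,-28,412/15, 372  ,  888 ] 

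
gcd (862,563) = 1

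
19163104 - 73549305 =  - 54386201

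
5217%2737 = 2480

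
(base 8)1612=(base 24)1DI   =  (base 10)906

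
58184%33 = 5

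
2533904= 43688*58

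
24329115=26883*905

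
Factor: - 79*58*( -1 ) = 2^1*29^1*79^1= 4582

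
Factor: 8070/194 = 4035/97 = 3^1*5^1*97^( - 1 )*269^1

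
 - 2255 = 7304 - 9559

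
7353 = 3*2451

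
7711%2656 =2399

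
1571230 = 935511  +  635719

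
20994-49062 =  - 28068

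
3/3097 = 3/3097= 0.00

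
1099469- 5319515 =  - 4220046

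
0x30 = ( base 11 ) 44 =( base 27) 1l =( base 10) 48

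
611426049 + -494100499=117325550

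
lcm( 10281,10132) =699108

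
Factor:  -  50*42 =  - 2100 = - 2^2*  3^1*5^2*7^1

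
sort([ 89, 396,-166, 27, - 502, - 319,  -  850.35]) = [  -  850.35,-502,-319 ,  -  166,27,89, 396 ] 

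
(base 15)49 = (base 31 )27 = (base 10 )69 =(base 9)76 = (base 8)105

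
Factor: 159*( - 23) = - 3^1*23^1*53^1 = -3657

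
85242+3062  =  88304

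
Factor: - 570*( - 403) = 2^1*3^1*5^1*13^1*19^1*31^1 = 229710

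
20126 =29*694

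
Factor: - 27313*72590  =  -2^1*5^1*7^1 *11^1*13^1*17^1 * 61^1*191^1 = - 1982650670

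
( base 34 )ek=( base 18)19A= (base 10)496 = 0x1f0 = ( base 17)1c3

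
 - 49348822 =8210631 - 57559453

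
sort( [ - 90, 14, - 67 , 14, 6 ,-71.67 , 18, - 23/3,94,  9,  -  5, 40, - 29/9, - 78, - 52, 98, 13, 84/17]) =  [-90, - 78,-71.67 , -67,-52, - 23/3,  -  5, - 29/9 , 84/17, 6 , 9,  13, 14, 14 , 18,40,  94, 98] 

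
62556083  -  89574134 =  - 27018051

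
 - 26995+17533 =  - 9462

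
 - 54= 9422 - 9476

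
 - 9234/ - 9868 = 4617/4934 = 0.94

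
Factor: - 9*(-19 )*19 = 3249 = 3^2 * 19^2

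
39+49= 88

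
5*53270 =266350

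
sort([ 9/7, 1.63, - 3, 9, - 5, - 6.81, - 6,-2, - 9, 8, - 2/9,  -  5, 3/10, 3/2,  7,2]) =[-9,- 6.81,-6,-5,-5,-3, - 2, - 2/9,3/10, 9/7, 3/2, 1.63, 2,  7, 8,9 ]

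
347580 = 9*38620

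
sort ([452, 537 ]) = [ 452,537]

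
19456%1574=568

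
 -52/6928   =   - 13/1732= - 0.01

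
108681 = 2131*51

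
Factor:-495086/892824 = -2^( - 2 )*3^(-1)*73^1*  3391^1*37201^(- 1 ) = - 247543/446412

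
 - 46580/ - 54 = 862 + 16/27 = 862.59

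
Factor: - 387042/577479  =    -  502/749=- 2^1*7^(-1)*107^(-1 )*251^1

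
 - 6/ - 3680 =3/1840   =  0.00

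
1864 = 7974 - 6110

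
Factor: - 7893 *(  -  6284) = 2^2*3^2*877^1*1571^1   =  49599612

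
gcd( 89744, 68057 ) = 1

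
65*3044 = 197860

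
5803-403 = 5400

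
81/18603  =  3/689= 0.00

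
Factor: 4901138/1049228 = 2450569/524614 = 2^(-1)*11^1*47^(  -  1 )*5581^( - 1)*222779^1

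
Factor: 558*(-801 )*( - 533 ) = 2^1*3^4*13^1 * 31^1*41^1*89^1 = 238228614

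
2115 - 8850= - 6735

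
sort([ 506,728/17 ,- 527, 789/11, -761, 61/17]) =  [-761,-527,61/17,728/17,789/11, 506] 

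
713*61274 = 43688362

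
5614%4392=1222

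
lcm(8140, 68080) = 748880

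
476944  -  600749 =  - 123805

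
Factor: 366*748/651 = 91256/217   =  2^3*7^(  -  1)*11^1*17^1*31^(-1) *61^1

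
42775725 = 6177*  6925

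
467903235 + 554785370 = 1022688605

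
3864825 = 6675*579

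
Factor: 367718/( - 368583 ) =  - 2^1*3^( - 1)*13^1 * 14143^1*122861^ ( - 1 ) 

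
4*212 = 848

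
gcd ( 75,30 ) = 15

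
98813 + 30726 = 129539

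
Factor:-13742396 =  - 2^2*19^1*73^1*2477^1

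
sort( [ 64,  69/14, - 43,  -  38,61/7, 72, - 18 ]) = [ - 43, -38, - 18, 69/14,61/7, 64, 72 ] 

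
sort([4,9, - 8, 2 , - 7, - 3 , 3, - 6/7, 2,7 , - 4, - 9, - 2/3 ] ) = [ - 9,- 8 , - 7, - 4, -3, - 6/7 , - 2/3, 2,  2 , 3,4,7,9 ]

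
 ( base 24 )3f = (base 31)2P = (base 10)87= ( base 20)47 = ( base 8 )127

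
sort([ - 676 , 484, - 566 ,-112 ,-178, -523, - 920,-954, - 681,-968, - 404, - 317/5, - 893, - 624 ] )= [ - 968, -954, - 920 , - 893,- 681,  -  676,  -  624,-566, - 523,-404,  -  178 ,  -  112,-317/5,484 ]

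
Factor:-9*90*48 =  - 38880 =- 2^5*3^5 *5^1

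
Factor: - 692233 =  -37^1 * 53^1*353^1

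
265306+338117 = 603423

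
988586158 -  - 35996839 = 1024582997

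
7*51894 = 363258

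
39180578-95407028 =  - 56226450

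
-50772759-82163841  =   - 132936600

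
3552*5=17760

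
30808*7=215656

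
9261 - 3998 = 5263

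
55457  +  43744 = 99201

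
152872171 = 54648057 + 98224114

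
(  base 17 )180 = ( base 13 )269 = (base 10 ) 425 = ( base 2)110101001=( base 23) ib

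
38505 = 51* 755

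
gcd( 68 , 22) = 2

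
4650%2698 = 1952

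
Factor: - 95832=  - 2^3*3^2 * 11^3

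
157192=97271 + 59921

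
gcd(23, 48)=1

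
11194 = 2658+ 8536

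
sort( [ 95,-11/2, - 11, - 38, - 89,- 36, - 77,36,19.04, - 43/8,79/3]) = [  -  89, - 77, - 38, - 36, - 11, - 11/2, - 43/8,  19.04, 79/3,36 , 95 ]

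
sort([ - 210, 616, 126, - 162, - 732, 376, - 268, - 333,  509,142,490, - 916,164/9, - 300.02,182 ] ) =[ - 916 , - 732, - 333, - 300.02, - 268, - 210, - 162,164/9, 126,142, 182, 376, 490, 509, 616 ] 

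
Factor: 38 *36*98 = 134064=2^4*3^2*7^2*19^1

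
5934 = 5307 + 627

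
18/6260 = 9/3130 = 0.00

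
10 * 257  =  2570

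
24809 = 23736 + 1073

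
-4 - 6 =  - 10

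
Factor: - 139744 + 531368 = 391624 = 2^3 * 48953^1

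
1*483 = 483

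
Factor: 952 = 2^3*7^1 * 17^1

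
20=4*5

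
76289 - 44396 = 31893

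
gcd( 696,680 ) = 8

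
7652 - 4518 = 3134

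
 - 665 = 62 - 727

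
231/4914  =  11/234 = 0.05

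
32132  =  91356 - 59224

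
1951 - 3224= - 1273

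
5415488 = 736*7358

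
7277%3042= 1193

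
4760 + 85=4845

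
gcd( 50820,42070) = 70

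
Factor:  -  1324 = - 2^2*331^1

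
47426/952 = 23713/476=49.82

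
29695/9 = 29695/9 = 3299.44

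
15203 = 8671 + 6532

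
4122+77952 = 82074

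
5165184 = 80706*64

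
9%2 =1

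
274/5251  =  274/5251 = 0.05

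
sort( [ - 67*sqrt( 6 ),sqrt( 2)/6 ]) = [ - 67*sqrt( 6),sqrt( 2) /6]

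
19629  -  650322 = -630693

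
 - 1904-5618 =-7522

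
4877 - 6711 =-1834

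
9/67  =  9/67= 0.13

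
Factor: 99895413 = 3^1*199^1*167329^1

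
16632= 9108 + 7524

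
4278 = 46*93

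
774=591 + 183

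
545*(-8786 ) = -4788370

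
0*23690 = 0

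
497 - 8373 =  - 7876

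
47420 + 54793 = 102213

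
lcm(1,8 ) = 8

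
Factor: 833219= 833219^1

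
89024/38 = 2342 + 14/19=2342.74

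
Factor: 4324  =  2^2 * 23^1  *47^1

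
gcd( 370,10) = 10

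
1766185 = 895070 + 871115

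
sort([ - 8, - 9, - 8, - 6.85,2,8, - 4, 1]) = [ - 9,  -  8, - 8, - 6.85 , - 4, 1, 2,8]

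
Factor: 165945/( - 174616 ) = - 2^(- 3 ) * 3^1 *5^1*37^1*73^( - 1)  =  -  555/584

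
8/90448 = 1/11306 = 0.00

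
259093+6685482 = 6944575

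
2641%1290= 61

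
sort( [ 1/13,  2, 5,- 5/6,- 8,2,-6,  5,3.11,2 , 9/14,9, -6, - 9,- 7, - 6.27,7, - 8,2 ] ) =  [ - 9, -8, - 8, - 7, - 6.27,-6, - 6, - 5/6,1/13,9/14,2,2,2,2,  3.11,5,5,7,9 ] 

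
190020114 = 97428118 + 92591996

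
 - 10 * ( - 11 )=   110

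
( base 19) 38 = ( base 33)1W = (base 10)65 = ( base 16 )41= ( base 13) 50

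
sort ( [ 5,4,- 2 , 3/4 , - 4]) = [ - 4, - 2, 3/4,  4,5 ]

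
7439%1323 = 824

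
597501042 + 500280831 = 1097781873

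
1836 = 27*68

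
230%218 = 12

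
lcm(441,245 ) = 2205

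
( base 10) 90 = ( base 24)3i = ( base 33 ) 2o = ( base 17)55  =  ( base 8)132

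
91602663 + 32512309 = 124114972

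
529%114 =73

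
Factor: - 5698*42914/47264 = - 2^(-3 )*11^1*37^1 * 43^1 * 211^(  -  1 )*499^1 =- 8732999/1688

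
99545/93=1070+35/93 = 1070.38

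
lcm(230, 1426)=7130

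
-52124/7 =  - 7447 + 5/7 =-7446.29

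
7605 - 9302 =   -  1697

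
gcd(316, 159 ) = 1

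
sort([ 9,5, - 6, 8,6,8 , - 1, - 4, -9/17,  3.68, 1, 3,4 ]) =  [-6, - 4, - 1,-9/17 , 1, 3,3.68,4, 5,6,  8,8,9]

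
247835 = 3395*73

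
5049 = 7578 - 2529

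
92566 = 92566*1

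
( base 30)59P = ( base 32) 4LR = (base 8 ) 11273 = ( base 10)4795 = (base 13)224B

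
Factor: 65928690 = 2^1*3^2*5^1*732541^1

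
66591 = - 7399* ( - 9)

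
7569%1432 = 409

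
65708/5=65708/5 = 13141.60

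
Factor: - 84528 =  -2^4*3^2  *587^1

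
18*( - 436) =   -  7848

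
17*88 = 1496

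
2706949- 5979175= - 3272226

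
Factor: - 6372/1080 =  - 2^( - 1)*5^( - 1)*59^1 = -  59/10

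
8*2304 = 18432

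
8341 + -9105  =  -764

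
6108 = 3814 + 2294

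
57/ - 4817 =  - 1 + 4760/4817=-0.01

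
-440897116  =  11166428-452063544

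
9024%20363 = 9024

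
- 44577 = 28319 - 72896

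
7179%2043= 1050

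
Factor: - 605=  - 5^1 * 11^2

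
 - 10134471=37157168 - 47291639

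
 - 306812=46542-353354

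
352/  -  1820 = -88/455 = - 0.19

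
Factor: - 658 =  - 2^1*7^1*47^1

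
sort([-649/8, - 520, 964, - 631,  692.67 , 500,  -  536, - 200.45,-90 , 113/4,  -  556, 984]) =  [ - 631,  -  556, - 536, - 520, - 200.45,-90,-649/8,113/4 , 500, 692.67,964,  984 ] 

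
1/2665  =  1/2665 = 0.00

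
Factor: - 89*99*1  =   - 8811 = - 3^2*11^1*89^1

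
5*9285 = 46425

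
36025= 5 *7205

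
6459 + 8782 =15241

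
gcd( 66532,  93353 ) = 1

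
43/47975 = 43/47975=0.00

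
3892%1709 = 474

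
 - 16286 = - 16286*1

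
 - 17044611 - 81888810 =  -98933421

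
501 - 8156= - 7655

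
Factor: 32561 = 32561^1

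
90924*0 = 0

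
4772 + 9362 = 14134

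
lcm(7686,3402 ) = 207522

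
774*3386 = 2620764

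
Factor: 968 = 2^3 * 11^2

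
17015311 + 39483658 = 56498969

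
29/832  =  29/832= 0.03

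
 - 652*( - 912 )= 594624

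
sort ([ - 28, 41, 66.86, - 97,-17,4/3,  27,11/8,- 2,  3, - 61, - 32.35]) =[ - 97, - 61 ,- 32.35, - 28, - 17,-2,4/3,11/8, 3 , 27 , 41,66.86]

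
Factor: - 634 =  - 2^1*317^1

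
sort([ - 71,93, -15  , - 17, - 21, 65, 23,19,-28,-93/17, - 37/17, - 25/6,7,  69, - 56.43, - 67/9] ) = [ - 71, - 56.43, - 28, - 21 , - 17, - 15, - 67/9,-93/17, - 25/6, - 37/17, 7, 19, 23, 65, 69, 93]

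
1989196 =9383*212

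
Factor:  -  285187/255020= - 917/820 = - 2^(-2)*5^(  -  1 )*7^1*41^( - 1)*131^1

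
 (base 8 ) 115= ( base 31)2F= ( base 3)2212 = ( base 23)38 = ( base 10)77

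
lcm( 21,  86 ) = 1806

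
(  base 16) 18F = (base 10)399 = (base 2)110001111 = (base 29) DM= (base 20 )JJ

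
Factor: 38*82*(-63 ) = - 2^2*3^2*7^1*19^1 *41^1 = -196308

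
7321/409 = 7321/409=17.90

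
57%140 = 57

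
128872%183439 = 128872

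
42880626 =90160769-47280143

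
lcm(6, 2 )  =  6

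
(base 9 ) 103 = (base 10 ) 84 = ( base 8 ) 124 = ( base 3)10010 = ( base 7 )150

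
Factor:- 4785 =-3^1 * 5^1*11^1*29^1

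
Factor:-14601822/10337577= -2^1*19^(  -  1)*41^1*59357^1* 181361^( - 1 )= - 4867274/3445859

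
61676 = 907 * 68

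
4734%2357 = 20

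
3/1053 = 1/351 =0.00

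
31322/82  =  15661/41 =381.98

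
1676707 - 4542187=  - 2865480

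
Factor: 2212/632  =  2^( - 1)*7^1 = 7/2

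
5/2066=5/2066  =  0.00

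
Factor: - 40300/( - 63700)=7^ ( - 2)*31^1 = 31/49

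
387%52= 23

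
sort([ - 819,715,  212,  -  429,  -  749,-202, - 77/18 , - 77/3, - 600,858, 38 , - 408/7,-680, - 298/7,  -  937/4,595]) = [-819, - 749,-680,-600 ,-429,  -  937/4, - 202,  -  408/7, - 298/7 , - 77/3, - 77/18, 38,  212,595 , 715, 858]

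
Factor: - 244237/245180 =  - 2^(  -  2)*5^( - 1 ) * 7^1*13^( -1 )*37^1 =- 259/260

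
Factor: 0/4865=0 = 0^1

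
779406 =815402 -35996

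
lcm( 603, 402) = 1206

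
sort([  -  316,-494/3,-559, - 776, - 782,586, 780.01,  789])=[  -  782, - 776, - 559, - 316,  -  494/3,586,780.01, 789]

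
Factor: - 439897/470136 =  - 2^( - 3) * 3^(- 1 ) * 19^(-1)*401^1*1031^( - 1) *1097^1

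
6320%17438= 6320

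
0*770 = 0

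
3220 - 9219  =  -5999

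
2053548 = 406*5058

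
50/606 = 25/303 = 0.08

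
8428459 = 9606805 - 1178346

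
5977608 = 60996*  98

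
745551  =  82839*9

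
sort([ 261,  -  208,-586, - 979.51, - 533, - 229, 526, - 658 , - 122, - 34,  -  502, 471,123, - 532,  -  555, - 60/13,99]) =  [ - 979.51, - 658, - 586, - 555 ,-533,-532, - 502, - 229, - 208, - 122 , - 34, - 60/13, 99, 123, 261, 471,526]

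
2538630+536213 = 3074843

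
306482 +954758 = 1261240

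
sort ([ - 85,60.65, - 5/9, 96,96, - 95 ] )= [ - 95, - 85, -5/9 , 60.65,96 , 96]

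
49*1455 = 71295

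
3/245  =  3/245 =0.01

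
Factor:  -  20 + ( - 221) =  - 241= -  241^1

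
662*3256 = 2155472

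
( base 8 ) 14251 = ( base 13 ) 2B48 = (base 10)6313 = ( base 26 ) 98L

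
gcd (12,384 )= 12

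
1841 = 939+902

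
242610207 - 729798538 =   -  487188331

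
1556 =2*778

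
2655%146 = 27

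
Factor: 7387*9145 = 67554115= 5^1 * 31^1*59^1*83^1*89^1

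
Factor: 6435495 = 3^2*5^1 * 11^1*13001^1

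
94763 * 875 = 82917625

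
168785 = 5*33757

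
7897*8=63176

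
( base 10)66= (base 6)150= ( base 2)1000010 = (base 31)24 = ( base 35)1V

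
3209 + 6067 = 9276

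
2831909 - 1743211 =1088698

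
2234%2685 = 2234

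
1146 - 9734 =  - 8588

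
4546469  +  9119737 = 13666206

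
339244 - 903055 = -563811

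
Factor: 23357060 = 2^2*5^1  *1167853^1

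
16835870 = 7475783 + 9360087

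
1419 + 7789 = 9208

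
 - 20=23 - 43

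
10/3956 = 5/1978 = 0.00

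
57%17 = 6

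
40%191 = 40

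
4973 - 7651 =-2678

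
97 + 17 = 114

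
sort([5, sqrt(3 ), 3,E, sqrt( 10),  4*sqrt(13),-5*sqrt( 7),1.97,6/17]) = [ - 5*sqrt(7),6/17,sqrt(3 ),1.97 , E,3,sqrt( 10),  5,  4*sqrt(13) ]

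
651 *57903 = 37694853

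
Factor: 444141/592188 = 3/4 = 2^ ( - 2 ) * 3^1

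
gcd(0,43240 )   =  43240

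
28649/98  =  28649/98 =292.34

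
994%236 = 50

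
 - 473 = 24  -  497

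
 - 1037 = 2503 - 3540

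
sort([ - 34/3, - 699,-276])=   [-699, - 276, - 34/3 ] 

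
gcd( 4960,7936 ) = 992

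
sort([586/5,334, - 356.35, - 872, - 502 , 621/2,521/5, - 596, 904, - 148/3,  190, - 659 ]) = [ - 872, - 659 , - 596,-502, - 356.35,-148/3,521/5, 586/5,190 , 621/2 , 334,904] 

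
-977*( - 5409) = 5284593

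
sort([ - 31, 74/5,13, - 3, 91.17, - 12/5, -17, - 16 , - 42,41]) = [ - 42,- 31, - 17, - 16, - 3,  -  12/5,  13, 74/5,41,91.17] 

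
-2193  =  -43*51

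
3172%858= 598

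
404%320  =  84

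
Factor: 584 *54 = 2^4*3^3 * 73^1 = 31536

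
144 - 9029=-8885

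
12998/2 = 6499= 6499.00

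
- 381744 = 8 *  ( - 47718)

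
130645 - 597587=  - 466942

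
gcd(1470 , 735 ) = 735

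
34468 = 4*8617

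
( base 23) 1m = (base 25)1K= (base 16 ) 2D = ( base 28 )1h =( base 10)45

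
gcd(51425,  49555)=935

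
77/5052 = 77/5052 = 0.02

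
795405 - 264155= 531250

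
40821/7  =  40821/7  =  5831.57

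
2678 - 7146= -4468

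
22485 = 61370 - 38885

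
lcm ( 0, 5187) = 0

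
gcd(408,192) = 24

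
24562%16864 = 7698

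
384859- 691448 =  -306589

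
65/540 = 13/108 = 0.12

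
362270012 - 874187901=-511917889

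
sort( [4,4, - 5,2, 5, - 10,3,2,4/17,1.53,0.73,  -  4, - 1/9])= [-10, - 5, - 4, - 1/9,4/17, 0.73,1.53, 2,  2, 3, 4,4, 5 ]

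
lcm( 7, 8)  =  56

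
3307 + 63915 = 67222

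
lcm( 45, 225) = 225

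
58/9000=29/4500 = 0.01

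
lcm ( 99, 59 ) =5841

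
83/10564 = 83/10564 = 0.01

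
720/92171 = 720/92171  =  0.01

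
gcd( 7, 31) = 1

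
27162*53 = 1439586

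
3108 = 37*84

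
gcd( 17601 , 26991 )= 3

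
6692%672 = 644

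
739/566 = 739/566 = 1.31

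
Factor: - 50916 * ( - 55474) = 2^3* 3^1* 4243^1*27737^1=2824514184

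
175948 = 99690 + 76258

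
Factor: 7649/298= 2^( - 1)*149^(- 1 ) * 7649^1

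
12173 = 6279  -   - 5894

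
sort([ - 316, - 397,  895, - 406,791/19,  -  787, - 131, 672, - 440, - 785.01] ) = [ - 787, - 785.01, - 440, - 406, - 397, - 316, - 131 , 791/19,672, 895] 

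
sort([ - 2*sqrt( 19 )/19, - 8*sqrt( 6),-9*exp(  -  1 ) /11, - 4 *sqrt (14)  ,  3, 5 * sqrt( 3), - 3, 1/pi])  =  [  -  8 * sqrt( 6), - 4*sqrt(14 ), - 3,-2*sqrt( 19) /19,- 9*exp( -1) /11,  1/pi,3, 5*sqrt( 3 ) ] 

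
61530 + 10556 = 72086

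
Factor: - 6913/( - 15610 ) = 2^( - 1 )*5^( - 1 )*7^( - 1 )*31^1 = 31/70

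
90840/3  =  30280  =  30280.00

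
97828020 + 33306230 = 131134250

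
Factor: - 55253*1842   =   -2^1 * 3^1*11^1*307^1*5023^1 = -101776026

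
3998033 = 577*6929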